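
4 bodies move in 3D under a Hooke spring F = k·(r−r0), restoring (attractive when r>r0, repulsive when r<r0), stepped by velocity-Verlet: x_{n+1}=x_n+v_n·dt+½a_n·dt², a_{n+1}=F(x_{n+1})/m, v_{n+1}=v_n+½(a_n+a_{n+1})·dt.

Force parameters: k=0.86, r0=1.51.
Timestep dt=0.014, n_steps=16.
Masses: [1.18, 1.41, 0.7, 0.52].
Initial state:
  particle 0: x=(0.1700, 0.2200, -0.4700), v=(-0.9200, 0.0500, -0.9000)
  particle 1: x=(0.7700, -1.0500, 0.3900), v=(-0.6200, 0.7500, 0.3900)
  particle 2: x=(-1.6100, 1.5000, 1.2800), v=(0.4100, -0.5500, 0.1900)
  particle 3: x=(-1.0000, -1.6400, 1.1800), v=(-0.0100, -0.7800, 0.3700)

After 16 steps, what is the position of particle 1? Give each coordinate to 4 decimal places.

(0.6041, -0.8620, 0.4864)

step 0: x0=(0.1700, 0.2200, -0.4700) x1=(0.7700, -1.0500, 0.3900) x2=(-1.6100, 1.5000, 1.2800) x3=(-1.0000, -1.6400, 1.1800)
step 1: x0=(0.1570, 0.2207, -0.4825) x1=(0.7612, -1.0394, 0.3955) x2=(-1.6040, 1.4919, 1.2825) x3=(-1.0000, -1.6505, 1.1850)
step 2: x0=(0.1439, 0.2213, -0.4947) x1=(0.7522, -1.0287, 0.4011) x2=(-1.5973, 1.4828, 1.2847) x3=(-0.9999, -1.6601, 1.1898)
step 3: x0=(0.1305, 0.2219, -0.5067) x1=(0.7430, -1.0177, 0.4067) x2=(-1.5901, 1.4729, 1.2865) x3=(-0.9995, -1.6689, 1.1942)
step 4: x0=(0.1170, 0.2224, -0.5185) x1=(0.7335, -1.0067, 0.4124) x2=(-1.5822, 1.4621, 1.2880) x3=(-0.9989, -1.6768, 1.1984)
step 5: x0=(0.1033, 0.2228, -0.5300) x1=(0.7238, -0.9954, 0.4182) x2=(-1.5738, 1.4504, 1.2892) x3=(-0.9981, -1.6838, 1.2022)
step 6: x0=(0.0895, 0.2232, -0.5413) x1=(0.7139, -0.9840, 0.4241) x2=(-1.5649, 1.4378, 1.2900) x3=(-0.9971, -1.6899, 1.2057)
step 7: x0=(0.0754, 0.2235, -0.5524) x1=(0.7039, -0.9724, 0.4301) x2=(-1.5553, 1.4244, 1.2905) x3=(-0.9958, -1.6952, 1.2090)
step 8: x0=(0.0612, 0.2238, -0.5632) x1=(0.6935, -0.9607, 0.4361) x2=(-1.5453, 1.4102, 1.2907) x3=(-0.9944, -1.6996, 1.2119)
step 9: x0=(0.0469, 0.2240, -0.5737) x1=(0.6830, -0.9489, 0.4421) x2=(-1.5347, 1.3951, 1.2906) x3=(-0.9928, -1.7031, 1.2145)
step 10: x0=(0.0323, 0.2241, -0.5840) x1=(0.6723, -0.9369, 0.4483) x2=(-1.5235, 1.3792, 1.2901) x3=(-0.9910, -1.7057, 1.2167)
step 11: x0=(0.0177, 0.2241, -0.5940) x1=(0.6614, -0.9247, 0.4545) x2=(-1.5118, 1.3625, 1.2894) x3=(-0.9890, -1.7075, 1.2187)
step 12: x0=(0.0028, 0.2241, -0.6038) x1=(0.6503, -0.9124, 0.4608) x2=(-1.4997, 1.3450, 1.2883) x3=(-0.9868, -1.7084, 1.2203)
step 13: x0=(-0.0122, 0.2240, -0.6133) x1=(0.6390, -0.9000, 0.4671) x2=(-1.4870, 1.3267, 1.2869) x3=(-0.9844, -1.7084, 1.2216)
step 14: x0=(-0.0273, 0.2238, -0.6226) x1=(0.6276, -0.8875, 0.4735) x2=(-1.4738, 1.3077, 1.2852) x3=(-0.9818, -1.7076, 1.2226)
step 15: x0=(-0.0426, 0.2235, -0.6316) x1=(0.6159, -0.8748, 0.4799) x2=(-1.4602, 1.2879, 1.2832) x3=(-0.9791, -1.7060, 1.2233)
step 16: x0=(-0.0580, 0.2232, -0.6404) x1=(0.6041, -0.8620, 0.4864) x2=(-1.4461, 1.2673, 1.2809) x3=(-0.9761, -1.7035, 1.2236)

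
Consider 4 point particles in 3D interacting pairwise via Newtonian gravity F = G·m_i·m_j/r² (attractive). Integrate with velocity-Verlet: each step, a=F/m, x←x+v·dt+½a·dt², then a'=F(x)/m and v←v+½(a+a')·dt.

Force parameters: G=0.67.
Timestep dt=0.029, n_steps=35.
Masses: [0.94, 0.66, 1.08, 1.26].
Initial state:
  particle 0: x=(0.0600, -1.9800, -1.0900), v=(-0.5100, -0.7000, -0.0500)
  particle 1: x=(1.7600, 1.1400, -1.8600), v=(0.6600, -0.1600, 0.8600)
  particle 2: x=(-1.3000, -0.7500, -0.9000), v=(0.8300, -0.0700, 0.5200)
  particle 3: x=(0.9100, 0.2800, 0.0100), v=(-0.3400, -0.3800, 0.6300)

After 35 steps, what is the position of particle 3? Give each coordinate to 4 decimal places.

step 0: x0=(0.0600, -1.9800, -1.0900) x1=(1.7600, 1.1400, -1.8600) x2=(-1.3000, -0.7500, -0.9000) x3=(0.9100, 0.2800, 0.0100)
step 1: x0=(0.0452, -2.0002, -1.0914) x1=(1.7791, 1.1353, -1.8350) x2=(-1.2758, -0.7521, -0.8849) x3=(0.9001, 0.2689, 0.0282)
step 2: x0=(0.0302, -2.0201, -1.0928) x1=(1.7981, 1.1305, -1.8098) x2=(-1.2514, -0.7542, -0.8698) x3=(0.8901, 0.2578, 0.0463)
step 3: x0=(0.0152, -2.0399, -1.0941) x1=(1.8169, 1.1256, -1.7846) x2=(-1.2268, -0.7563, -0.8547) x3=(0.8801, 0.2466, 0.0642)
step 4: x0=(0.0002, -2.0593, -1.0953) x1=(1.8357, 1.1205, -1.7591) x2=(-1.2019, -0.7585, -0.8396) x3=(0.8700, 0.2354, 0.0821)
step 5: x0=(-0.0150, -2.0786, -1.0965) x1=(1.8543, 1.1154, -1.7336) x2=(-1.1768, -0.7608, -0.8244) x3=(0.8598, 0.2240, 0.0998)
step 6: x0=(-0.0303, -2.0976, -1.0976) x1=(1.8728, 1.1102, -1.7079) x2=(-1.1515, -0.7632, -0.8093) x3=(0.8495, 0.2126, 0.1173)
step 7: x0=(-0.0456, -2.1163, -1.0987) x1=(1.8912, 1.1048, -1.6821) x2=(-1.1259, -0.7656, -0.7941) x3=(0.8392, 0.2011, 0.1348)
step 8: x0=(-0.0610, -2.1348, -1.0997) x1=(1.9095, 1.0993, -1.6562) x2=(-1.1001, -0.7680, -0.7789) x3=(0.8288, 0.1896, 0.1521)
step 9: x0=(-0.0765, -2.1530, -1.1006) x1=(1.9277, 1.0938, -1.6301) x2=(-1.0741, -0.7706, -0.7638) x3=(0.8183, 0.1779, 0.1693)
step 10: x0=(-0.0921, -2.1710, -1.1014) x1=(1.9457, 1.0881, -1.6040) x2=(-1.0478, -0.7732, -0.7486) x3=(0.8077, 0.1662, 0.1863)
step 11: x0=(-0.1077, -2.1887, -1.1021) x1=(1.9636, 1.0823, -1.5777) x2=(-1.0213, -0.7759, -0.7333) x3=(0.7970, 0.1544, 0.2033)
step 12: x0=(-0.1234, -2.2062, -1.1028) x1=(1.9814, 1.0764, -1.5513) x2=(-0.9946, -0.7786, -0.7181) x3=(0.7863, 0.1426, 0.2201)
step 13: x0=(-0.1392, -2.2234, -1.1034) x1=(1.9991, 1.0704, -1.5247) x2=(-0.9677, -0.7815, -0.7029) x3=(0.7754, 0.1306, 0.2367)
step 14: x0=(-0.1550, -2.2403, -1.1039) x1=(2.0166, 1.0643, -1.4981) x2=(-0.9405, -0.7844, -0.6876) x3=(0.7645, 0.1186, 0.2532)
step 15: x0=(-0.1709, -2.2570, -1.1043) x1=(2.0341, 1.0581, -1.4714) x2=(-0.9131, -0.7873, -0.6723) x3=(0.7535, 0.1065, 0.2696)
step 16: x0=(-0.1869, -2.2734, -1.1046) x1=(2.0513, 1.0518, -1.4445) x2=(-0.8854, -0.7904, -0.6570) x3=(0.7424, 0.0943, 0.2858)
step 17: x0=(-0.2028, -2.2895, -1.1048) x1=(2.0685, 1.0454, -1.4176) x2=(-0.8575, -0.7935, -0.6417) x3=(0.7312, 0.0821, 0.3019)
step 18: x0=(-0.2189, -2.3054, -1.1049) x1=(2.0856, 1.0389, -1.3905) x2=(-0.8294, -0.7967, -0.6264) x3=(0.7199, 0.0697, 0.3179)
step 19: x0=(-0.2349, -2.3209, -1.1049) x1=(2.1025, 1.0323, -1.3634) x2=(-0.8011, -0.8000, -0.6110) x3=(0.7085, 0.0573, 0.3337)
step 20: x0=(-0.2510, -2.3362, -1.1049) x1=(2.1192, 1.0256, -1.3361) x2=(-0.7726, -0.8034, -0.5956) x3=(0.6970, 0.0447, 0.3493)
step 21: x0=(-0.2671, -2.3512, -1.1047) x1=(2.1359, 1.0187, -1.3087) x2=(-0.7438, -0.8068, -0.5802) x3=(0.6854, 0.0321, 0.3648)
step 22: x0=(-0.2833, -2.3660, -1.1044) x1=(2.1524, 1.0118, -1.2813) x2=(-0.7148, -0.8103, -0.5648) x3=(0.6737, 0.0194, 0.3802)
step 23: x0=(-0.2994, -2.3805, -1.1040) x1=(2.1688, 1.0048, -1.2537) x2=(-0.6856, -0.8138, -0.5493) x3=(0.6619, 0.0066, 0.3954)
step 24: x0=(-0.3156, -2.3947, -1.1035) x1=(2.1850, 0.9977, -1.2261) x2=(-0.6561, -0.8174, -0.5338) x3=(0.6500, -0.0064, 0.4104)
step 25: x0=(-0.3318, -2.4086, -1.1029) x1=(2.2012, 0.9905, -1.1984) x2=(-0.6265, -0.8211, -0.5182) x3=(0.6379, -0.0194, 0.4252)
step 26: x0=(-0.3479, -2.4223, -1.1022) x1=(2.2171, 0.9832, -1.1706) x2=(-0.5966, -0.8248, -0.5026) x3=(0.6258, -0.0325, 0.4399)
step 27: x0=(-0.3641, -2.4356, -1.1014) x1=(2.2330, 0.9758, -1.1427) x2=(-0.5665, -0.8285, -0.4869) x3=(0.6135, -0.0458, 0.4544)
step 28: x0=(-0.3802, -2.4488, -1.1004) x1=(2.2487, 0.9682, -1.1147) x2=(-0.5362, -0.8323, -0.4711) x3=(0.6011, -0.0592, 0.4687)
step 29: x0=(-0.3963, -2.4616, -1.0994) x1=(2.2643, 0.9606, -1.0866) x2=(-0.5056, -0.8361, -0.4553) x3=(0.5885, -0.0727, 0.4829)
step 30: x0=(-0.4124, -2.4742, -1.0982) x1=(2.2797, 0.9529, -1.0585) x2=(-0.4749, -0.8399, -0.4394) x3=(0.5759, -0.0863, 0.4968)
step 31: x0=(-0.4285, -2.4866, -1.0969) x1=(2.2950, 0.9451, -1.0303) x2=(-0.4439, -0.8437, -0.4234) x3=(0.5631, -0.1001, 0.5105)
step 32: x0=(-0.4445, -2.4987, -1.0955) x1=(2.3102, 0.9372, -1.0020) x2=(-0.4127, -0.8475, -0.4072) x3=(0.5501, -0.1140, 0.5240)
step 33: x0=(-0.4605, -2.5105, -1.0940) x1=(2.3252, 0.9292, -0.9736) x2=(-0.3813, -0.8514, -0.3910) x3=(0.5370, -0.1280, 0.5373)
step 34: x0=(-0.4765, -2.5221, -1.0924) x1=(2.3401, 0.9211, -0.9451) x2=(-0.3497, -0.8552, -0.3747) x3=(0.5238, -0.1422, 0.5503)
step 35: x0=(-0.4924, -2.5334, -1.0907) x1=(2.3549, 0.9130, -0.9166) x2=(-0.3179, -0.8589, -0.3582) x3=(0.5104, -0.1566, 0.5631)

(0.5104, -0.1566, 0.5631)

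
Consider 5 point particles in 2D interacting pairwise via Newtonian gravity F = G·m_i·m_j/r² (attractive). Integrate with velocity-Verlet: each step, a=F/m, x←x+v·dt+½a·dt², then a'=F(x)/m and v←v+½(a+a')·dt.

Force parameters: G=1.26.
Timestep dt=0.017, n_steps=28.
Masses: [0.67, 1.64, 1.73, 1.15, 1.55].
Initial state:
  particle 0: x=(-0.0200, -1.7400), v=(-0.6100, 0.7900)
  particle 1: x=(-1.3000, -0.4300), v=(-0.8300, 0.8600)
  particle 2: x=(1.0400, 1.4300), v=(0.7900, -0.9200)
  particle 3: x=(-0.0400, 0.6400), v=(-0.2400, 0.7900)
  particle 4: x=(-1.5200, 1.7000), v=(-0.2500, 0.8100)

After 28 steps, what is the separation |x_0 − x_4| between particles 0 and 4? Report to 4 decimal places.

3.4554

step 0: x0=(-0.0200, -1.7400) x1=(-1.3000, -0.4300) x2=(1.0400, 1.4300) x3=(-0.0400, 0.6400) x4=(-1.5200, 1.7000)
step 1: x0=(-0.0304, -1.7264) x1=(-1.3140, -0.4153) x2=(1.0533, 1.4143) x3=(-0.0441, 0.6535) x4=(-1.5241, 1.7137)
step 2: x0=(-0.0410, -1.7126) x1=(-1.3278, -0.4003) x2=(1.0662, 1.3983) x3=(-0.0482, 0.6671) x4=(-1.5281, 1.7271)
step 3: x0=(-0.0517, -1.6984) x1=(-1.3414, -0.3852) x2=(1.0788, 1.3822) x3=(-0.0523, 0.6808) x4=(-1.5318, 1.7403)
step 4: x0=(-0.0625, -1.6839) x1=(-1.3548, -0.3698) x2=(1.0910, 1.3660) x3=(-0.0564, 0.6947) x4=(-1.5353, 1.7532)
step 5: x0=(-0.0734, -1.6692) x1=(-1.3679, -0.3543) x2=(1.1029, 1.3495) x3=(-0.0605, 0.7086) x4=(-1.5386, 1.7660)
step 6: x0=(-0.0844, -1.6542) x1=(-1.3809, -0.3385) x2=(1.1145, 1.3329) x3=(-0.0646, 0.7226) x4=(-1.5417, 1.7785)
step 7: x0=(-0.0955, -1.6388) x1=(-1.3936, -0.3225) x2=(1.1257, 1.3162) x3=(-0.0687, 0.7367) x4=(-1.5445, 1.7907)
step 8: x0=(-0.1068, -1.6232) x1=(-1.4061, -0.3063) x2=(1.1365, 1.2992) x3=(-0.0728, 0.7509) x4=(-1.5472, 1.8027)
step 9: x0=(-0.1182, -1.6073) x1=(-1.4184, -0.2900) x2=(1.1470, 1.2822) x3=(-0.0768, 0.7652) x4=(-1.5497, 1.8145)
step 10: x0=(-0.1296, -1.5911) x1=(-1.4305, -0.2734) x2=(1.1571, 1.2650) x3=(-0.0808, 0.7795) x4=(-1.5520, 1.8260)
step 11: x0=(-0.1412, -1.5746) x1=(-1.4424, -0.2566) x2=(1.1669, 1.2477) x3=(-0.0848, 0.7940) x4=(-1.5540, 1.8373)
step 12: x0=(-0.1529, -1.5578) x1=(-1.4541, -0.2396) x2=(1.1763, 1.2303) x3=(-0.0888, 0.8084) x4=(-1.5559, 1.8484)
step 13: x0=(-0.1647, -1.5407) x1=(-1.4655, -0.2224) x2=(1.1854, 1.2127) x3=(-0.0927, 0.8229) x4=(-1.5576, 1.8592)
step 14: x0=(-0.1767, -1.5233) x1=(-1.4767, -0.2050) x2=(1.1940, 1.1951) x3=(-0.0966, 0.8375) x4=(-1.5590, 1.8698)
step 15: x0=(-0.1887, -1.5056) x1=(-1.4877, -0.1875) x2=(1.2024, 1.1773) x3=(-0.1004, 0.8520) x4=(-1.5603, 1.8801)
step 16: x0=(-0.2008, -1.4876) x1=(-1.4985, -0.1697) x2=(1.2103, 1.1595) x3=(-0.1042, 0.8666) x4=(-1.5614, 1.8901)
step 17: x0=(-0.2130, -1.4693) x1=(-1.5091, -0.1517) x2=(1.2179, 1.1415) x3=(-0.1080, 0.8813) x4=(-1.5623, 1.8999)
step 18: x0=(-0.2254, -1.4507) x1=(-1.5195, -0.1336) x2=(1.2252, 1.1235) x3=(-0.1118, 0.8959) x4=(-1.5630, 1.9095)
step 19: x0=(-0.2378, -1.4318) x1=(-1.5296, -0.1152) x2=(1.2320, 1.1054) x3=(-0.1155, 0.9105) x4=(-1.5635, 1.9188)
step 20: x0=(-0.2503, -1.4126) x1=(-1.5395, -0.0967) x2=(1.2385, 1.0873) x3=(-0.1192, 0.9251) x4=(-1.5638, 1.9278)
step 21: x0=(-0.2629, -1.3931) x1=(-1.5492, -0.0779) x2=(1.2447, 1.0691) x3=(-0.1229, 0.9397) x4=(-1.5640, 1.9366)
step 22: x0=(-0.2757, -1.3733) x1=(-1.5587, -0.0590) x2=(1.2505, 1.0508) x3=(-0.1265, 0.9543) x4=(-1.5639, 1.9451)
step 23: x0=(-0.2885, -1.3532) x1=(-1.5679, -0.0399) x2=(1.2559, 1.0325) x3=(-0.1302, 0.9689) x4=(-1.5637, 1.9533)
step 24: x0=(-0.3014, -1.3327) x1=(-1.5769, -0.0205) x2=(1.2610, 1.0142) x3=(-0.1338, 0.9834) x4=(-1.5632, 1.9613)
step 25: x0=(-0.3144, -1.3120) x1=(-1.5857, -0.0010) x2=(1.2657, 0.9958) x3=(-0.1374, 0.9979) x4=(-1.5626, 1.9690)
step 26: x0=(-0.3275, -1.2909) x1=(-1.5942, 0.0187) x2=(1.2701, 0.9774) x3=(-0.1410, 1.0123) x4=(-1.5618, 1.9764)
step 27: x0=(-0.3406, -1.2695) x1=(-1.6026, 0.0386) x2=(1.2741, 0.9590) x3=(-0.1447, 1.0267) x4=(-1.5608, 1.9836)
step 28: x0=(-0.3539, -1.2478) x1=(-1.6107, 0.0587) x2=(1.2778, 0.9406) x3=(-0.1483, 1.0410) x4=(-1.5596, 1.9904)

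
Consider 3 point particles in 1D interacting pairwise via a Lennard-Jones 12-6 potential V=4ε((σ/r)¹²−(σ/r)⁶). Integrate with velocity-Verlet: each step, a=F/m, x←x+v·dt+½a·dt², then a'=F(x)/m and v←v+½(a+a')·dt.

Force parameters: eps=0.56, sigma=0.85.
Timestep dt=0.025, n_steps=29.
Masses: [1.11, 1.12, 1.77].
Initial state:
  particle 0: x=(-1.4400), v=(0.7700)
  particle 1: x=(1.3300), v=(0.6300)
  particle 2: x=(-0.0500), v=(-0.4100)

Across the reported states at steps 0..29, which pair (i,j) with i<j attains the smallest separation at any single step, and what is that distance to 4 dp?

pair (0,2), distance 0.8323

step 0: x0=(-1.4400) x1=(1.3300) x2=(-0.0500)
step 1: x0=(-1.4206) x1=(1.3456) x2=(-0.0602)
step 2: x0=(-1.4009) x1=(1.3610) x2=(-0.0705)
step 3: x0=(-1.3809) x1=(1.3762) x2=(-0.0809)
step 4: x0=(-1.3605) x1=(1.3911) x2=(-0.0914)
step 5: x0=(-1.3397) x1=(1.4060) x2=(-0.1020)
step 6: x0=(-1.3184) x1=(1.4206) x2=(-0.1129)
step 7: x0=(-1.2964) x1=(1.4351) x2=(-0.1240)
step 8: x0=(-1.2738) x1=(1.4495) x2=(-0.1355)
step 9: x0=(-1.2505) x1=(1.4638) x2=(-0.1474)
step 10: x0=(-1.2263) x1=(1.4780) x2=(-0.1598)
step 11: x0=(-1.2012) x1=(1.4921) x2=(-0.1727)
step 12: x0=(-1.1753) x1=(1.5061) x2=(-0.1860)
step 13: x0=(-1.1487) x1=(1.5201) x2=(-0.1997)
step 14: x0=(-1.1223) x1=(1.5340) x2=(-0.2133)
step 15: x0=(-1.0978) x1=(1.5478) x2=(-0.2256)
step 16: x0=(-1.0785) x1=(1.5616) x2=(-0.2346)
step 17: x0=(-1.0695) x1=(1.5753) x2=(-0.2372)
step 18: x0=(-1.0735) x1=(1.5890) x2=(-0.2315)
step 19: x0=(-1.0882) x1=(1.6026) x2=(-0.2192)
step 20: x0=(-1.1085) x1=(1.6162) x2=(-0.2032)
step 21: x0=(-1.1310) x1=(1.6297) x2=(-0.1859)
step 22: x0=(-1.1538) x1=(1.6432) x2=(-0.1684)
step 23: x0=(-1.1760) x1=(1.6567) x2=(-0.1512)
step 24: x0=(-1.1973) x1=(1.6701) x2=(-0.1345)
step 25: x0=(-1.2177) x1=(1.6835) x2=(-0.1183)
step 26: x0=(-1.2373) x1=(1.6968) x2=(-0.1027)
step 27: x0=(-1.2562) x1=(1.7101) x2=(-0.0875)
step 28: x0=(-1.2744) x1=(1.7233) x2=(-0.0727)
step 29: x0=(-1.2919) x1=(1.7365) x2=(-0.0582)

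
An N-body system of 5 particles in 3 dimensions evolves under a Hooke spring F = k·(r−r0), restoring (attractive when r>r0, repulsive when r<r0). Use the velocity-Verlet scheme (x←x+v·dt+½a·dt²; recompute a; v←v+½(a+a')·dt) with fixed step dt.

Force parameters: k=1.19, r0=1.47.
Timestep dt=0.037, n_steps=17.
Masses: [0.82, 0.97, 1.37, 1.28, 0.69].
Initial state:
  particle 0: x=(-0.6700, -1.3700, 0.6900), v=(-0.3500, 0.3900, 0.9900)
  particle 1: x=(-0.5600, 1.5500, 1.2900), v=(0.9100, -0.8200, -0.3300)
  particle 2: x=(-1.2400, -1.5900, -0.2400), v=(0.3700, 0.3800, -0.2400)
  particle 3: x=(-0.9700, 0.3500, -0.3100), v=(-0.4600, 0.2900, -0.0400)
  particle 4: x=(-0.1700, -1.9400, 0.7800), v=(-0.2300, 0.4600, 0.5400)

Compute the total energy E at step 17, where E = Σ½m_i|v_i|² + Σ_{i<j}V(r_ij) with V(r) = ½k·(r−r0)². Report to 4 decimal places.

10.1574

step 0: x0=(-0.6700, -1.3700, 0.6900) x1=(-0.5600, 1.5500, 1.2900) x2=(-1.2400, -1.5900, -0.2400) x3=(-0.9700, 0.3500, -0.3100) x4=(-0.1700, -1.9400, 0.7800)
step 1: x0=(-0.6833, -1.3530, 0.7269) x1=(-0.5266, 1.5149, 1.2762) x2=(-1.2261, -1.5746, -0.2485) x3=(-0.9867, 0.3597, -0.3107) x4=(-0.1787, -1.9200, 0.7998)
step 2: x0=(-0.6971, -1.3311, 0.7642) x1=(-0.4939, 1.4705, 1.2592) x2=(-1.2118, -1.5566, -0.2563) x3=(-1.0028, 0.3673, -0.3098) x4=(-0.1877, -1.8940, 0.8192)
step 3: x0=(-0.7117, -1.3045, 0.8018) x1=(-0.4620, 1.4172, 1.2392) x2=(-1.1971, -1.5361, -0.2633) x3=(-1.0182, 0.3727, -0.3074) x4=(-0.1969, -1.8624, 0.8380)
step 4: x0=(-0.7269, -1.2732, 0.8396) x1=(-0.4310, 1.3554, 1.2165) x2=(-1.1819, -1.5131, -0.2696) x3=(-1.0329, 0.3761, -0.3035) x4=(-0.2063, -1.8254, 0.8561)
step 5: x0=(-0.7427, -1.2375, 0.8775) x1=(-0.4009, 1.2857, 1.1912) x2=(-1.1663, -1.4877, -0.2751) x3=(-1.0468, 0.3774, -0.2980) x4=(-0.2158, -1.7832, 0.8734)
step 6: x0=(-0.7593, -1.1977, 0.9155) x1=(-0.3718, 1.2087, 1.1635) x2=(-1.1502, -1.4602, -0.2799) x3=(-1.0601, 0.3767, -0.2911) x4=(-0.2253, -1.7361, 0.8898)
step 7: x0=(-0.7767, -1.1541, 0.9534) x1=(-0.3438, 1.1248, 1.1336) x2=(-1.1336, -1.4306, -0.2839) x3=(-1.0727, 0.3741, -0.2828) x4=(-0.2346, -1.6846, 0.9053)
step 8: x0=(-0.7947, -1.1070, 0.9912) x1=(-0.3169, 1.0349, 1.1019) x2=(-1.1165, -1.3991, -0.2872) x3=(-1.0846, 0.3696, -0.2732) x4=(-0.2438, -1.6291, 0.9196)
step 9: x0=(-0.8136, -1.0567, 1.0288) x1=(-0.2910, 0.9397, 1.0685) x2=(-1.0990, -1.3658, -0.2897) x3=(-1.0959, 0.3633, -0.2623) x4=(-0.2527, -1.5700, 0.9327)
step 10: x0=(-0.8333, -1.0037, 1.0662) x1=(-0.2661, 0.8397, 1.0336) x2=(-1.0810, -1.3310, -0.2916) x3=(-1.1065, 0.3553, -0.2502) x4=(-0.2612, -1.5076, 0.9446)
step 11: x0=(-0.8539, -0.9482, 1.1032) x1=(-0.2422, 0.7359, 0.9975) x2=(-1.0625, -1.2947, -0.2928) x3=(-1.1166, 0.3459, -0.2370) x4=(-0.2693, -1.4427, 0.9552)
step 12: x0=(-0.8754, -0.8906, 1.1399) x1=(-0.2191, 0.6288, 0.9603) x2=(-1.0437, -1.2573, -0.2933) x3=(-1.1261, 0.3350, -0.2228) x4=(-0.2769, -1.3755, 0.9645)
step 13: x0=(-0.8978, -0.8314, 1.1762) x1=(-0.1968, 0.5193, 0.9223) x2=(-1.0245, -1.2188, -0.2932) x3=(-1.1351, 0.3230, -0.2076) x4=(-0.2840, -1.3067, 0.9724)
step 14: x0=(-0.9214, -0.7708, 1.2123) x1=(-0.1751, 0.4081, 0.8837) x2=(-1.0049, -1.1795, -0.2926) x3=(-1.1437, 0.3099, -0.1917) x4=(-0.2905, -1.2367, 0.9790)
step 15: x0=(-0.9460, -0.7093, 1.2481) x1=(-0.1538, 0.2958, 0.8444) x2=(-0.9850, -1.1395, -0.2914) x3=(-1.1519, 0.2959, -0.1750) x4=(-0.2963, -1.1660, 0.9843)
step 16: x0=(-0.9718, -0.6470, 1.2836) x1=(-0.1327, 0.1829, 0.8046) x2=(-0.9649, -1.0990, -0.2897) x3=(-1.1598, 0.2811, -0.1576) x4=(-0.3016, -1.0951, 0.9884)
step 17: x0=(-0.9989, -0.5841, 1.3189) x1=(-0.1115, 0.0701, 0.7643) x2=(-0.9445, -1.0582, -0.2875) x3=(-1.1674, 0.2659, -0.1396) x4=(-0.3062, -1.0246, 0.9914)
step 0 velocities: v0=(-0.3500, 0.3900, 0.9900) v1=(0.9100, -0.8200, -0.3300) v2=(0.3700, 0.3800, -0.2400) v3=(-0.4600, 0.2900, -0.0400) v4=(-0.2300, 0.4600, 0.5400)
step 0: KE=1.9093, PE=8.2561, E=10.1654
step 17 velocities: v0=(-0.7496, 1.7049, 0.9537) v1=(0.5744, -3.0430, -1.0960) v2=(0.5522, 1.1039, 0.0625) v3=(-0.2043, -0.4172, 0.4937) v4=(-0.1193, 1.8970, 0.0693)
step 17: KE=9.6170, PE=0.5403, E=10.1574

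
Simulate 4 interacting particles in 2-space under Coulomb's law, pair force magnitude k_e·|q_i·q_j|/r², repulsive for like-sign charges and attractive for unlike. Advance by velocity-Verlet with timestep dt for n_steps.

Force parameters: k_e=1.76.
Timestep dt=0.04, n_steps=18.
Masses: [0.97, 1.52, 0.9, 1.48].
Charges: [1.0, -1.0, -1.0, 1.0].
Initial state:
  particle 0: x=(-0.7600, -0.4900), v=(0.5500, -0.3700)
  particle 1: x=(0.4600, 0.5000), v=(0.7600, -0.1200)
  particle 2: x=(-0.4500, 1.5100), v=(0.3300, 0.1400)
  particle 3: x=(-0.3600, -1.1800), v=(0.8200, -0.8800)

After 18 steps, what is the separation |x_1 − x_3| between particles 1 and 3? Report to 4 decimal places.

2.2202

step 0: x0=(-0.7600, -0.4900) x1=(0.4600, 0.5000) x2=(-0.4500, 1.5100) x3=(-0.3600, -1.1800)
step 1: x0=(-0.7386, -0.5021) x1=(0.4903, 0.4944) x2=(-0.4374, 1.5156) x3=(-0.3263, -1.2161)
step 2: x0=(-0.7184, -0.5091) x1=(0.5205, 0.4871) x2=(-0.4260, 1.5213) x3=(-0.2911, -1.2539)
step 3: x0=(-0.6991, -0.5113) x1=(0.5506, 0.4781) x2=(-0.4158, 1.5270) x3=(-0.2543, -1.2933)
step 4: x0=(-0.6806, -0.5089) x1=(0.5804, 0.4677) x2=(-0.4067, 1.5328) x3=(-0.2162, -1.3339)
step 5: x0=(-0.6628, -0.5024) x1=(0.6101, 0.4557) x2=(-0.3987, 1.5385) x3=(-0.1768, -1.3758)
step 6: x0=(-0.6453, -0.4919) x1=(0.6397, 0.4422) x2=(-0.3917, 1.5442) x3=(-0.1363, -1.4187)
step 7: x0=(-0.6280, -0.4779) x1=(0.6690, 0.4272) x2=(-0.3857, 1.5497) x3=(-0.0949, -1.4624)
step 8: x0=(-0.6109, -0.4604) x1=(0.6980, 0.4109) x2=(-0.3807, 1.5552) x3=(-0.0526, -1.5068)
step 9: x0=(-0.5936, -0.4398) x1=(0.7268, 0.3932) x2=(-0.3766, 1.5605) x3=(-0.0095, -1.5517)
step 10: x0=(-0.5761, -0.4161) x1=(0.7553, 0.3742) x2=(-0.3734, 1.5655) x3=(0.0343, -1.5972)
step 11: x0=(-0.5582, -0.3897) x1=(0.7835, 0.3538) x2=(-0.3710, 1.5704) x3=(0.0787, -1.6430)
step 12: x0=(-0.5399, -0.3606) x1=(0.8113, 0.3323) x2=(-0.3694, 1.5749) x3=(0.1236, -1.6891)
step 13: x0=(-0.5210, -0.3290) x1=(0.8386, 0.3095) x2=(-0.3686, 1.5791) x3=(0.1691, -1.7354)
step 14: x0=(-0.5013, -0.2950) x1=(0.8656, 0.2855) x2=(-0.3685, 1.5829) x3=(0.2149, -1.7818)
step 15: x0=(-0.4809, -0.2587) x1=(0.8920, 0.2604) x2=(-0.3691, 1.5863) x3=(0.2612, -1.8283)
step 16: x0=(-0.4595, -0.2203) x1=(0.9179, 0.2343) x2=(-0.3704, 1.5892) x3=(0.3079, -1.8749)
step 17: x0=(-0.4372, -0.1797) x1=(0.9432, 0.2071) x2=(-0.3722, 1.5915) x3=(0.3548, -1.9214)
step 18: x0=(-0.4138, -0.1370) x1=(0.9679, 0.1790) x2=(-0.3747, 1.5933) x3=(0.4021, -1.9679)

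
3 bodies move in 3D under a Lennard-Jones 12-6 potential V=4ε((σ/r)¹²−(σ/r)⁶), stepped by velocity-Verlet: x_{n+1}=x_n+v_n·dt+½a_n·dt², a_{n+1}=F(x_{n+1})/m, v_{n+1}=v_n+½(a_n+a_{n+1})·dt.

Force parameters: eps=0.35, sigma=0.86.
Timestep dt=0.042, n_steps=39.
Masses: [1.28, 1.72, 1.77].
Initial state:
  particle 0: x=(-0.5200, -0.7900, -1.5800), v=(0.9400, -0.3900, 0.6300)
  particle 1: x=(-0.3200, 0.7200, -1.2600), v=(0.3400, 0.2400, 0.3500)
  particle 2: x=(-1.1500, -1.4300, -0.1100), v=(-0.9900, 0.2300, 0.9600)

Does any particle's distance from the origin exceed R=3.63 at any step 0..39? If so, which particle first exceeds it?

step 0: x0=(-0.5200, -0.7900, -1.5800) x1=(-0.3200, 0.7200, -1.2600) x2=(-1.1500, -1.4300, -0.1100)
step 1: x0=(-0.4805, -0.8063, -1.5535) x1=(-0.3057, 0.7300, -1.2453) x2=(-1.1916, -1.4203, -0.0697)
step 2: x0=(-0.4411, -0.8225, -1.5268) x1=(-0.2915, 0.7399, -1.2307) x2=(-1.2331, -1.4106, -0.0295)
step 3: x0=(-0.4016, -0.8385, -1.5001) x1=(-0.2772, 0.7496, -1.2160) x2=(-1.2746, -1.4009, 0.0107)
step 4: x0=(-0.3622, -0.8544, -1.4733) x1=(-0.2630, 0.7592, -1.2014) x2=(-1.3161, -1.3912, 0.0508)
step 5: x0=(-0.3228, -0.8701, -1.4464) x1=(-0.2488, 0.7688, -1.1868) x2=(-1.3576, -1.3814, 0.0910)
step 6: x0=(-0.2834, -0.8858, -1.4195) x1=(-0.2346, 0.7782, -1.1722) x2=(-1.3990, -1.3716, 0.1310)
step 7: x0=(-0.2441, -0.9013, -1.3925) x1=(-0.2204, 0.7875, -1.1576) x2=(-1.4405, -1.3619, 0.1711)
step 8: x0=(-0.2047, -0.9167, -1.3655) x1=(-0.2061, 0.7968, -1.1430) x2=(-1.4819, -1.3521, 0.2111)
step 9: x0=(-0.1654, -0.9321, -1.3384) x1=(-0.1919, 0.8060, -1.1285) x2=(-1.5233, -1.3423, 0.2511)
step 10: x0=(-0.1261, -0.9474, -1.3113) x1=(-0.1777, 0.8151, -1.1139) x2=(-1.5647, -1.3325, 0.2912)
step 11: x0=(-0.0868, -0.9625, -1.2842) x1=(-0.1635, 0.8241, -1.0994) x2=(-1.6060, -1.3227, 0.3311)
step 12: x0=(-0.0475, -0.9777, -1.2571) x1=(-0.1493, 0.8331, -1.0848) x2=(-1.6474, -1.3129, 0.3711)
step 13: x0=(-0.0082, -0.9927, -1.2299) x1=(-0.1351, 0.8421, -1.0703) x2=(-1.6888, -1.3031, 0.4111)
step 14: x0=(0.0310, -1.0077, -1.2028) x1=(-0.1209, 0.8510, -1.0558) x2=(-1.7301, -1.2933, 0.4511)
step 15: x0=(0.0703, -1.0226, -1.1756) x1=(-0.1067, 0.8598, -1.0412) x2=(-1.7715, -1.2835, 0.4910)
step 16: x0=(0.1095, -1.0375, -1.1484) x1=(-0.0924, 0.8686, -1.0267) x2=(-1.8128, -1.2737, 0.5310)
step 17: x0=(0.1487, -1.0523, -1.1212) x1=(-0.0782, 0.8774, -1.0122) x2=(-1.8542, -1.2639, 0.5710)
step 18: x0=(0.1879, -1.0671, -1.0940) x1=(-0.0640, 0.8861, -0.9976) x2=(-1.8955, -1.2541, 0.6109)
step 19: x0=(0.2271, -1.0819, -1.0668) x1=(-0.0497, 0.8948, -0.9831) x2=(-1.9368, -1.2443, 0.6509)
step 20: x0=(0.2663, -1.0966, -1.0396) x1=(-0.0355, 0.9035, -0.9686) x2=(-1.9782, -1.2344, 0.6908)
step 21: x0=(0.3055, -1.1113, -1.0124) x1=(-0.0213, 0.9122, -0.9541) x2=(-2.0195, -1.2246, 0.7308)
step 22: x0=(0.3447, -1.1259, -0.9852) x1=(-0.0070, 0.9208, -0.9395) x2=(-2.0608, -1.2148, 0.7707)
step 23: x0=(0.3839, -1.1405, -0.9580) x1=(0.0072, 0.9294, -0.9250) x2=(-2.1022, -1.2050, 0.8107)
step 24: x0=(0.4231, -1.1551, -0.9308) x1=(0.0215, 0.9380, -0.9105) x2=(-2.1435, -1.1952, 0.8506)
step 25: x0=(0.4622, -1.1697, -0.9036) x1=(0.0357, 0.9466, -0.8959) x2=(-2.1848, -1.1854, 0.8906)
step 26: x0=(0.5014, -1.1843, -0.8764) x1=(0.0500, 0.9552, -0.8814) x2=(-2.2261, -1.1756, 0.9305)
step 27: x0=(0.5405, -1.1988, -0.8492) x1=(0.0642, 0.9637, -0.8669) x2=(-2.2675, -1.1658, 0.9705)
step 28: x0=(0.5797, -1.2133, -0.8219) x1=(0.0785, 0.9723, -0.8524) x2=(-2.3088, -1.1559, 1.0104)
step 29: x0=(0.6188, -1.2278, -0.7947) x1=(0.0927, 0.9808, -0.8378) x2=(-2.3501, -1.1461, 1.0503)
step 30: x0=(0.6580, -1.2423, -0.7675) x1=(0.1070, 0.9893, -0.8233) x2=(-2.3914, -1.1363, 1.0903)
step 31: x0=(0.6971, -1.2568, -0.7403) x1=(0.1213, 0.9978, -0.8088) x2=(-2.4327, -1.1265, 1.1302)
step 32: x0=(0.7363, -1.2712, -0.7131) x1=(0.1355, 1.0063, -0.7943) x2=(-2.4741, -1.1167, 1.1702)
step 33: x0=(0.7754, -1.2857, -0.6859) x1=(0.1498, 1.0148, -0.7797) x2=(-2.5154, -1.1069, 1.2101)
step 34: x0=(0.8145, -1.3001, -0.6587) x1=(0.1641, 1.0233, -0.7652) x2=(-2.5567, -1.0971, 1.2500)
step 35: x0=(0.8536, -1.3146, -0.6314) x1=(0.1784, 1.0317, -0.7507) x2=(-2.5980, -1.0872, 1.2900)
step 36: x0=(0.8928, -1.3290, -0.6042) x1=(0.1926, 1.0402, -0.7361) x2=(-2.6393, -1.0774, 1.3299)
step 37: x0=(0.9319, -1.3434, -0.5770) x1=(0.2069, 1.0487, -0.7216) x2=(-2.6806, -1.0676, 1.3699)
step 38: x0=(0.9710, -1.3578, -0.5498) x1=(0.2212, 1.0571, -0.7071) x2=(-2.7220, -1.0578, 1.4098)
step 39: x0=(1.0101, -1.3722, -0.5226) x1=(0.2355, 1.0656, -0.6925) x2=(-2.7633, -1.0480, 1.4497)

no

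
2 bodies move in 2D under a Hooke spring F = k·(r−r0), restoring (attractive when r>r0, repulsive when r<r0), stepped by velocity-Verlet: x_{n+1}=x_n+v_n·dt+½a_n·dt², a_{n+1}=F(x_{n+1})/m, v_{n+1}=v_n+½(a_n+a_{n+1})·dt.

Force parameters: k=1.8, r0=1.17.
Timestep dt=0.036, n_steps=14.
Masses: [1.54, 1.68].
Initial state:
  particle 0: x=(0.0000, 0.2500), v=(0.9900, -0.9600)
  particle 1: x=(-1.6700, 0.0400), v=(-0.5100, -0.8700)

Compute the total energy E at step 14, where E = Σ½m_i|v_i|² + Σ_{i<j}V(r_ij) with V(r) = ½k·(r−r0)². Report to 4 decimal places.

step 0: x0=(0.0000, 0.2500) x1=(-1.6700, 0.0400)
step 1: x0=(0.0353, 0.2154) x1=(-1.6880, 0.0087)
step 2: x0=(0.0697, 0.1807) x1=(-1.7052, -0.0225)
step 3: x0=(0.1031, 0.1459) x1=(-1.7216, -0.0535)
step 4: x0=(0.1356, 0.1109) x1=(-1.7371, -0.0845)
step 5: x0=(0.1670, 0.0759) x1=(-1.7515, -0.1154)
step 6: x0=(0.1973, 0.0407) x1=(-1.7650, -0.1462)
step 7: x0=(0.2263, 0.0055) x1=(-1.7773, -0.1769)
step 8: x0=(0.2541, -0.0299) x1=(-1.7884, -0.2074)
step 9: x0=(0.2805, -0.0654) x1=(-1.7984, -0.2379)
step 10: x0=(0.3056, -0.1010) x1=(-1.8070, -0.2682)
step 11: x0=(0.3292, -0.1367) x1=(-1.8144, -0.2985)
step 12: x0=(0.3514, -0.1726) x1=(-1.8204, -0.3286)
step 13: x0=(0.3720, -0.2085) x1=(-1.8250, -0.3587)
step 14: x0=(0.3911, -0.2446) x1=(-1.8282, -0.3886)
step 0 velocities: v0=(0.9900, -0.9600) v1=(-0.5100, -0.8700)
step 0: KE=2.3186, PE=0.2370, E=2.5556
step 14 velocities: v0=(0.5077, -1.0029) v1=(-0.0679, -0.8306)
step 14: KE=1.5564, PE=0.9997, E=2.5561

2.5561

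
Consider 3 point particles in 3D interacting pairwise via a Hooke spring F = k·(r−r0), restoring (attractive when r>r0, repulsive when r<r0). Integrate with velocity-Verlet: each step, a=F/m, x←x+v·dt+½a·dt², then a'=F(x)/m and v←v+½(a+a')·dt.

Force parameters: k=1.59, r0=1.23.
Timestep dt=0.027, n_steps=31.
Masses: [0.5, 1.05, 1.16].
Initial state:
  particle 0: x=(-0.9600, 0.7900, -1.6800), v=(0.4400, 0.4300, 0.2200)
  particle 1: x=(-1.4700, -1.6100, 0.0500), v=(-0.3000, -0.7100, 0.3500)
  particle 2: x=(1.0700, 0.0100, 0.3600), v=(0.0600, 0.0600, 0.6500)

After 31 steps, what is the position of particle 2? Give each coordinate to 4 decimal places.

(0.1247, -0.2121, 0.4115)

step 0: x0=(-0.9600, 0.7900, -1.6800) x1=(-1.4700, -1.6100, 0.0500) x2=(1.0700, 0.0100, 0.3600)
step 1: x0=(-0.9471, 0.7994, -1.6715) x1=(-1.4771, -1.6279, 0.0590) x2=(1.0703, 0.0114, 0.3769)
step 2: x0=(-0.9322, 0.8045, -1.6578) x1=(-1.4822, -1.6430, 0.0671) x2=(1.0678, 0.0122, 0.3923)
step 3: x0=(-0.9153, 0.8050, -1.6390) x1=(-1.4852, -1.6555, 0.0742) x2=(1.0627, 0.0126, 0.4064)
step 4: x0=(-0.8965, 0.8011, -1.6150) x1=(-1.4862, -1.6653, 0.0804) x2=(1.0549, 0.0123, 0.4191)
step 5: x0=(-0.8759, 0.7927, -1.5859) x1=(-1.4851, -1.6723, 0.0858) x2=(1.0445, 0.0116, 0.4304)
step 6: x0=(-0.8536, 0.7799, -1.5518) x1=(-1.4819, -1.6766, 0.0902) x2=(1.0314, 0.0103, 0.4403)
step 7: x0=(-0.8297, 0.7627, -1.5129) x1=(-1.4767, -1.6782, 0.0939) x2=(1.0158, 0.0084, 0.4489)
step 8: x0=(-0.8043, 0.7412, -1.4692) x1=(-1.4694, -1.6771, 0.0967) x2=(0.9976, 0.0060, 0.4562)
step 9: x0=(-0.7774, 0.7154, -1.4209) x1=(-1.4601, -1.6733, 0.0987) x2=(0.9770, 0.0029, 0.4622)
step 10: x0=(-0.7493, 0.6856, -1.3683) x1=(-1.4488, -1.6669, 0.1000) x2=(0.9540, -0.0007, 0.4670)
step 11: x0=(-0.7200, 0.6518, -1.3114) x1=(-1.4354, -1.6580, 0.1006) x2=(0.9288, -0.0050, 0.4706)
step 12: x0=(-0.6898, 0.6142, -1.2507) x1=(-1.4202, -1.6466, 0.1006) x2=(0.9013, -0.0099, 0.4731)
step 13: x0=(-0.6586, 0.5731, -1.1862) x1=(-1.4030, -1.6328, 0.1000) x2=(0.8717, -0.0154, 0.4745)
step 14: x0=(-0.6267, 0.5285, -1.1183) x1=(-1.3839, -1.6166, 0.0989) x2=(0.8401, -0.0215, 0.4750)
step 15: x0=(-0.5941, 0.4808, -1.0473) x1=(-1.3631, -1.5983, 0.0973) x2=(0.8067, -0.0283, 0.4745)
step 16: x0=(-0.5611, 0.4301, -0.9734) x1=(-1.3405, -1.5778, 0.0952) x2=(0.7714, -0.0357, 0.4731)
step 17: x0=(-0.5278, 0.3768, -0.8970) x1=(-1.3163, -1.5554, 0.0929) x2=(0.7345, -0.0437, 0.4710)
step 18: x0=(-0.4943, 0.3210, -0.8184) x1=(-1.2905, -1.5310, 0.0902) x2=(0.6961, -0.0524, 0.4682)
step 19: x0=(-0.4607, 0.2630, -0.7379) x1=(-1.2631, -1.5050, 0.0873) x2=(0.6563, -0.0617, 0.4648)
step 20: x0=(-0.4272, 0.2031, -0.6559) x1=(-1.2344, -1.4773, 0.0842) x2=(0.6153, -0.0717, 0.4609)
step 21: x0=(-0.3940, 0.1416, -0.5727) x1=(-1.2043, -1.4482, 0.0810) x2=(0.5731, -0.0823, 0.4566)
step 22: x0=(-0.3611, 0.0787, -0.4887) x1=(-1.1730, -1.4178, 0.0778) x2=(0.5300, -0.0934, 0.4520)
step 23: x0=(-0.3286, 0.0147, -0.4041) x1=(-1.1407, -1.3862, 0.0745) x2=(0.4861, -0.1051, 0.4472)
step 24: x0=(-0.2968, -0.0502, -0.3192) x1=(-1.1073, -1.3536, 0.0712) x2=(0.4416, -0.1174, 0.4422)
step 25: x0=(-0.2656, -0.1158, -0.2345) x1=(-1.0730, -1.3201, 0.0680) x2=(0.3966, -0.1302, 0.4372)
step 26: x0=(-0.2352, -0.1818, -0.1501) x1=(-1.0380, -1.2860, 0.0650) x2=(0.3512, -0.1434, 0.4323)
step 27: x0=(-0.2057, -0.2481, -0.0663) x1=(-1.0025, -1.2513, 0.0620) x2=(0.3057, -0.1569, 0.4275)
step 28: x0=(-0.1771, -0.3147, 0.0167) x1=(-0.9664, -1.2162, 0.0591) x2=(0.2602, -0.1707, 0.4230)
step 29: x0=(-0.1495, -0.3815, 0.0988) x1=(-0.9300, -1.1808, 0.0563) x2=(0.2148, -0.1846, 0.4188)
step 30: x0=(-0.1229, -0.4488, 0.1798) x1=(-0.8935, -1.1453, 0.0536) x2=(0.1696, -0.1985, 0.4150)
step 31: x0=(-0.0971, -0.5168, 0.2600) x1=(-0.8569, -1.1097, 0.0510) x2=(0.1247, -0.2121, 0.4115)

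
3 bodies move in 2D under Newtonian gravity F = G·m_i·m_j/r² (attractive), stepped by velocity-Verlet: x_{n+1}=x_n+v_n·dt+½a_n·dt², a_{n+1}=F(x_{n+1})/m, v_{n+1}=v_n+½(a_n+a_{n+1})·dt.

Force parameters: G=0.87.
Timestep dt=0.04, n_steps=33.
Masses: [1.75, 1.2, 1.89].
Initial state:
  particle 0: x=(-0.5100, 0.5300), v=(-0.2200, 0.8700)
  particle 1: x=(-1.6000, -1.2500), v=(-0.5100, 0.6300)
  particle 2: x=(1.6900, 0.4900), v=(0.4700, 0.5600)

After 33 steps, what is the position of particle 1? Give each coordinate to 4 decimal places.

(-2.0362, -0.1465)

step 0: x0=(-0.5100, 0.5300) x1=(-1.6000, -1.2500) x2=(1.6900, 0.4900)
step 1: x0=(-0.5186, 0.5646) x1=(-1.6202, -1.2245) x2=(1.7085, 0.5124)
step 2: x0=(-0.5269, 0.5989) x1=(-1.6399, -1.1985) x2=(1.7264, 0.5347)
step 3: x0=(-0.5349, 0.6329) x1=(-1.6592, -1.1719) x2=(1.7437, 0.5570)
step 4: x0=(-0.5426, 0.6665) x1=(-1.6780, -1.1448) x2=(1.7605, 0.5793)
step 5: x0=(-0.5499, 0.6998) x1=(-1.6963, -1.1171) x2=(1.7766, 0.6015)
step 6: x0=(-0.5570, 0.7328) x1=(-1.7143, -1.0889) x2=(1.7923, 0.6237)
step 7: x0=(-0.5638, 0.7655) x1=(-1.7318, -1.0602) x2=(1.8074, 0.6458)
step 8: x0=(-0.5703, 0.7978) x1=(-1.7489, -1.0310) x2=(1.8220, 0.6680)
step 9: x0=(-0.5766, 0.8298) x1=(-1.7655, -1.0013) x2=(1.8360, 0.6901)
step 10: x0=(-0.5826, 0.8615) x1=(-1.7817, -0.9711) x2=(1.8495, 0.7122)
step 11: x0=(-0.5883, 0.8929) x1=(-1.7975, -0.9404) x2=(1.8626, 0.7343)
step 12: x0=(-0.5938, 0.9239) x1=(-1.8128, -0.9092) x2=(1.8751, 0.7563)
step 13: x0=(-0.5990, 0.9547) x1=(-1.8278, -0.8775) x2=(1.8872, 0.7784)
step 14: x0=(-0.6041, 0.9851) x1=(-1.8423, -0.8453) x2=(1.8987, 0.8004)
step 15: x0=(-0.6089, 1.0152) x1=(-1.8564, -0.8127) x2=(1.9098, 0.8224)
step 16: x0=(-0.6134, 1.0450) x1=(-1.8700, -0.7796) x2=(1.9204, 0.8444)
step 17: x0=(-0.6178, 1.0745) x1=(-1.8833, -0.7460) x2=(1.9306, 0.8665)
step 18: x0=(-0.6220, 1.1036) x1=(-1.8961, -0.7120) x2=(1.9403, 0.8884)
step 19: x0=(-0.6259, 1.1325) x1=(-1.9085, -0.6775) x2=(1.9495, 0.9104)
step 20: x0=(-0.6297, 1.1610) x1=(-1.9204, -0.6425) x2=(1.9583, 0.9324)
step 21: x0=(-0.6333, 1.1893) x1=(-1.9320, -0.6071) x2=(1.9666, 0.9544)
step 22: x0=(-0.6367, 1.2172) x1=(-1.9431, -0.5712) x2=(1.9745, 0.9764)
step 23: x0=(-0.6399, 1.2448) x1=(-1.9538, -0.5348) x2=(1.9819, 0.9983)
step 24: x0=(-0.6429, 1.2721) x1=(-1.9640, -0.4980) x2=(1.9890, 1.0203)
step 25: x0=(-0.6458, 1.2991) x1=(-1.9738, -0.4608) x2=(1.9955, 1.0423)
step 26: x0=(-0.6485, 1.3258) x1=(-1.9832, -0.4231) x2=(2.0017, 1.0643)
step 27: x0=(-0.6510, 1.3522) x1=(-1.9921, -0.3849) x2=(2.0074, 1.0862)
step 28: x0=(-0.6534, 1.3783) x1=(-2.0006, -0.3463) x2=(2.0127, 1.1082)
step 29: x0=(-0.6556, 1.4040) x1=(-2.0086, -0.3073) x2=(2.0176, 1.1302)
step 30: x0=(-0.6577, 1.4295) x1=(-2.0162, -0.2677) x2=(2.0220, 1.1522)
step 31: x0=(-0.6597, 1.4546) x1=(-2.0233, -0.2278) x2=(2.0260, 1.1742)
step 32: x0=(-0.6615, 1.4794) x1=(-2.0300, -0.1874) x2=(2.0296, 1.1962)
step 33: x0=(-0.6632, 1.5039) x1=(-2.0362, -0.1465) x2=(2.0328, 1.2182)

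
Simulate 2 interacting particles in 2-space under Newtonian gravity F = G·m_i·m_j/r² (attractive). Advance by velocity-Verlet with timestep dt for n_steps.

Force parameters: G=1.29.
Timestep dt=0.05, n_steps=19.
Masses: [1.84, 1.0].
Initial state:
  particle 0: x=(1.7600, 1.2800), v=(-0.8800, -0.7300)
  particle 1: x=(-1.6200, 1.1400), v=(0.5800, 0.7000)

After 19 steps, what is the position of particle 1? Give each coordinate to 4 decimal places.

(-0.9425, 1.7857)

step 0: x0=(1.7600, 1.2800) x1=(-1.6200, 1.1400)
step 1: x0=(1.7159, 1.2435) x1=(-1.5907, 1.1750)
step 2: x0=(1.6714, 1.2070) x1=(-1.5609, 1.2100)
step 3: x0=(1.6267, 1.1705) x1=(-1.5306, 1.2451)
step 4: x0=(1.5816, 1.1340) x1=(-1.4996, 1.2801)
step 5: x0=(1.5362, 1.0975) x1=(-1.4680, 1.3150)
step 6: x0=(1.4904, 1.0610) x1=(-1.4358, 1.3500)
step 7: x0=(1.4443, 1.0246) x1=(-1.4029, 1.3848)
step 8: x0=(1.3978, 0.9882) x1=(-1.3692, 1.4196)
step 9: x0=(1.3509, 0.9519) x1=(-1.3348, 1.4543)
step 10: x0=(1.3035, 0.9157) x1=(-1.2997, 1.4888)
step 11: x0=(1.2557, 0.8795) x1=(-1.2637, 1.5231)
step 12: x0=(1.2075, 0.8435) x1=(-1.2269, 1.5572)
step 13: x0=(1.1587, 0.8076) x1=(-1.1891, 1.5911)
step 14: x0=(1.1095, 0.7719) x1=(-1.1505, 1.6246)
step 15: x0=(1.0597, 0.7364) x1=(-1.1109, 1.6578)
step 16: x0=(1.0094, 0.7011) x1=(-1.0703, 1.6906)
step 17: x0=(0.9586, 0.6661) x1=(-1.0288, 1.7229)
step 18: x0=(0.9072, 0.6314) x1=(-0.9862, 1.7546)
step 19: x0=(0.8552, 0.5970) x1=(-0.9425, 1.7857)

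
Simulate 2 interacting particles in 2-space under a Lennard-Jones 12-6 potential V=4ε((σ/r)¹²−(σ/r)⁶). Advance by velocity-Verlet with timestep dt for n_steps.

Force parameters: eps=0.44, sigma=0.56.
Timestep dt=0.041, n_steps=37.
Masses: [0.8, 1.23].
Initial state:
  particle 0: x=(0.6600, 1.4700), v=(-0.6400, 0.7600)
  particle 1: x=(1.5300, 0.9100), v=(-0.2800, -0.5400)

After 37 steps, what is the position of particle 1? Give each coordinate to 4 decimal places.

step 0: x0=(0.6600, 1.4700) x1=(1.5300, 0.9100)
step 1: x0=(0.6340, 1.5010) x1=(1.5184, 0.8880)
step 2: x0=(0.6083, 1.5318) x1=(1.5065, 0.8660)
step 3: x0=(0.5828, 1.5624) x1=(1.4946, 0.8443)
step 4: x0=(0.5575, 1.5929) x1=(1.4825, 0.8226)
step 5: x0=(0.5324, 1.6233) x1=(1.4703, 0.8010)
step 6: x0=(0.5074, 1.6535) x1=(1.4580, 0.7794)
step 7: x0=(0.4824, 1.6837) x1=(1.4457, 0.7579)
step 8: x0=(0.4576, 1.7138) x1=(1.4333, 0.7364)
step 9: x0=(0.4327, 1.7439) x1=(1.4209, 0.7150)
step 10: x0=(0.4080, 1.7739) x1=(1.4085, 0.6936)
step 11: x0=(0.3832, 1.8039) x1=(1.3960, 0.6722)
step 12: x0=(0.3585, 1.8339) x1=(1.3836, 0.6508)
step 13: x0=(0.3337, 1.8638) x1=(1.3711, 0.6295)
step 14: x0=(0.3090, 1.8938) x1=(1.3586, 0.6081)
step 15: x0=(0.2844, 1.9237) x1=(1.3461, 0.5868)
step 16: x0=(0.2597, 1.9536) x1=(1.3336, 0.5655)
step 17: x0=(0.2350, 1.9835) x1=(1.3211, 0.5442)
step 18: x0=(0.2104, 2.0134) x1=(1.3086, 0.5229)
step 19: x0=(0.1857, 2.0432) x1=(1.2961, 0.5016)
step 20: x0=(0.1611, 2.0731) x1=(1.2836, 0.4803)
step 21: x0=(0.1364, 2.1030) x1=(1.2711, 0.4590)
step 22: x0=(0.1118, 2.1328) x1=(1.2586, 0.4377)
step 23: x0=(0.0871, 2.1627) x1=(1.2460, 0.4164)
step 24: x0=(0.0625, 2.1925) x1=(1.2335, 0.3951)
step 25: x0=(0.0378, 2.2224) x1=(1.2210, 0.3738)
step 26: x0=(0.0132, 2.2522) x1=(1.2085, 0.3525)
step 27: x0=(-0.0114, 2.2821) x1=(1.1959, 0.3312)
step 28: x0=(-0.0361, 2.3119) x1=(1.1834, 0.3100)
step 29: x0=(-0.0607, 2.3418) x1=(1.1709, 0.2887)
step 30: x0=(-0.0853, 2.3716) x1=(1.1584, 0.2674)
step 31: x0=(-0.1100, 2.4014) x1=(1.1458, 0.2461)
step 32: x0=(-0.1346, 2.4313) x1=(1.1333, 0.2248)
step 33: x0=(-0.1592, 2.4611) x1=(1.1208, 0.2036)
step 34: x0=(-0.1839, 2.4910) x1=(1.1083, 0.1823)
step 35: x0=(-0.2085, 2.5208) x1=(1.0957, 0.1610)
step 36: x0=(-0.2331, 2.5506) x1=(1.0832, 0.1397)
step 37: x0=(-0.2577, 2.5805) x1=(1.0707, 0.1184)

(1.0707, 0.1184)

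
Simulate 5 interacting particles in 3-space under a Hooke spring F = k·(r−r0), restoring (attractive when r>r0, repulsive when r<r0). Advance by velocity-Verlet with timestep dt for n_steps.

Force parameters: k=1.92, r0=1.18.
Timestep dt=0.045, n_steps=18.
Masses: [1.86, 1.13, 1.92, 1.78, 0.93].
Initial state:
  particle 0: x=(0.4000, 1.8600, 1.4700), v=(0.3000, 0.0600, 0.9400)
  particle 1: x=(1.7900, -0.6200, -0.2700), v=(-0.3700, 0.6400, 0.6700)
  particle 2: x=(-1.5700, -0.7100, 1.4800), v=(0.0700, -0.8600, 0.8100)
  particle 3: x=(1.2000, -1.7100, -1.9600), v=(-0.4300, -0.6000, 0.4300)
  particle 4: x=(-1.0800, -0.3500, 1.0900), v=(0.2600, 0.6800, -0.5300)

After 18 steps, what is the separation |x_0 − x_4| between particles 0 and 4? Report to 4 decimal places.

1.4828

step 0: x0=(0.4000, 1.8600, 1.4700) x1=(1.7900, -0.6200, -0.2700) x2=(-1.5700, -0.7100, 1.4800) x3=(1.2000, -1.7100, -1.9600) x4=(-1.0800, -0.3500, 1.0900)
step 1: x0=(0.4129, 1.8552, 1.5082) x1=(1.7643, -0.5891, -0.2356) x2=(-1.5615, -0.7480, 1.5129) x3=(1.1763, -1.7316, -1.9318) x4=(-1.0588, -0.3187, 1.0598)
step 2: x0=(0.4245, 1.8353, 1.5380) x1=(1.7208, -0.5543, -0.1931) x2=(-1.5422, -0.7842, 1.5386) x3=(1.1440, -1.7424, -1.8861) x4=(-1.0192, -0.2864, 1.0175)
step 3: x0=(0.4347, 1.8006, 1.5594) x1=(1.6602, -0.5161, -0.1429) x2=(-1.5122, -0.8185, 1.5572) x3=(1.1034, -1.7423, -1.8231) x4=(-0.9623, -0.2534, 0.9642)
step 4: x0=(0.4433, 1.7515, 1.5726) x1=(1.5834, -0.4751, -0.0854) x2=(-1.4717, -0.8506, 1.5688) x3=(1.0551, -1.7313, -1.7432) x4=(-0.8895, -0.2203, 0.9010)
step 5: x0=(0.4504, 1.6884, 1.5777) x1=(1.4918, -0.4317, -0.0214) x2=(-1.4210, -0.8803, 1.5733) x3=(0.9993, -1.7098, -1.6471) x4=(-0.8023, -0.1875, 0.8293)
step 6: x0=(0.4558, 1.6121, 1.5750) x1=(1.3867, -0.3866, 0.0484) x2=(-1.3606, -0.9072, 1.5712) x3=(0.9369, -1.6780, -1.5356) x4=(-0.7025, -0.1554, 0.7506)
step 7: x0=(0.4596, 1.5233, 1.5648) x1=(1.2698, -0.3403, 0.1233) x2=(-1.2911, -0.9313, 1.5625) x3=(0.8682, -1.6363, -1.4096) x4=(-0.5923, -0.1246, 0.6664)
step 8: x0=(0.4616, 1.4229, 1.5477) x1=(1.1430, -0.2934, 0.2022) x2=(-1.2131, -0.9524, 1.5477) x3=(0.7942, -1.5854, -1.2703) x4=(-0.4738, -0.0953, 0.5784)
step 9: x0=(0.4619, 1.3120, 1.5242) x1=(1.0082, -0.2466, 0.2844) x2=(-1.1272, -0.9703, 1.5271) x3=(0.7155, -1.5259, -1.1189) x4=(-0.3493, -0.0679, 0.4881)
step 10: x0=(0.4606, 1.1918, 1.4949) x1=(0.8676, -0.2005, 0.3689) x2=(-1.0344, -0.9851, 1.5012) x3=(0.6329, -1.4586, -0.9569) x4=(-0.2212, -0.0424, 0.3970)
step 11: x0=(0.4575, 1.0634, 1.4605) x1=(0.7232, -0.1556, 0.4552) x2=(-0.9355, -0.9966, 1.4704) x3=(0.5472, -1.3844, -0.7856) x4=(-0.0919, -0.0189, 0.3063)
step 12: x0=(0.4529, 0.9281, 1.4218) x1=(0.5770, -0.1125, 0.5427) x2=(-0.8314, -1.0050, 1.4354) x3=(0.4591, -1.3042, -0.6065) x4=(0.0366, 0.0027, 0.2166)
step 13: x0=(0.4467, 0.7871, 1.3797) x1=(0.4303, -0.0715, 0.6315) x2=(-0.7229, -1.0104, 1.3967) x3=(0.3694, -1.2193, -0.4213) x4=(0.1628, 0.0228, 0.1279)
step 14: x0=(0.4393, 0.6419, 1.3350) x1=(0.2834, -0.0329, 0.7220) x2=(-0.6111, -1.0131, 1.3550) x3=(0.2787, -1.1307, -0.2314) x4=(0.2868, 0.0417, 0.0398)
step 15: x0=(0.4308, 0.4936, 1.2885) x1=(0.1357, 0.0035, 0.8134) x2=(-0.4967, -1.0132, 1.3108) x3=(0.1874, -1.0396, -0.0381) x4=(0.4096, 0.0594, -0.0474)
step 16: x0=(0.4219, 0.3433, 1.2410) x1=(-0.0130, 0.0381, 0.9045) x2=(-0.3805, -1.0114, 1.2648) x3=(0.0961, -0.9469, 0.1573) x4=(0.5312, 0.0760, -0.1325)
step 17: x0=(0.4131, 0.1920, 1.1930) x1=(-0.1631, 0.0717, 0.9945) x2=(-0.2632, -1.0079, 1.2176) x3=(0.0049, -0.8533, 0.3535) x4=(0.6513, 0.0911, -0.2144)
step 18: x0=(0.4052, 0.0401, 1.1445) x1=(-0.3144, 0.1052, 1.0831) x2=(-0.1451, -1.0034, 1.1698) x3=(-0.0859, -0.7591, 0.5494) x4=(0.7688, 0.1039, -0.2916)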